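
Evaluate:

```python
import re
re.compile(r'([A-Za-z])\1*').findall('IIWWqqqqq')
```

`\1` has to match the exact text group 1 already captured.
Matches: at [0:2] match 'II', group 1 = 'I'; at [2:4] match 'WW', group 1 = 'W'; at [4:9] match 'qqqqq', group 1 = 'q'.
With a single group, `findall` returns only what that group captured — 3 items.

['I', 'W', 'q']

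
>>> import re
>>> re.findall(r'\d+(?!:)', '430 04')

['430', '04']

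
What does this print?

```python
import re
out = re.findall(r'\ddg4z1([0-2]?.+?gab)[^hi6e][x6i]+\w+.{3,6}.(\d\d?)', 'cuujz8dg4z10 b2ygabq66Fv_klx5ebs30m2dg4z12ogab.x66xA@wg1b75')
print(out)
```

[('0 b2ygab', '6')]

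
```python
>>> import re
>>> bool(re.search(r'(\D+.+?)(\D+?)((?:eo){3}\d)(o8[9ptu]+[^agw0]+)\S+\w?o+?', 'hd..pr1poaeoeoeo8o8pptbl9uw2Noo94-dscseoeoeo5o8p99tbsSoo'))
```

This matches one or more of a non-digit, then one or more of any character (lazy) (captured); then one or more of a non-digit (lazy) (captured); then the literal 'eo' repeated 3 times, then a digit (captured); then the literal 'o8', then one or more of one of [9ptu], then one or more of any character except [agw0] (captured); then one or more of a non-whitespace character, then optionally a word character; then one or more of a literal 'o' (lazy).
`search` walks the string left to right and returns the first match it finds.
The match spans [0:56] → 'hd..pr1poaeoeoeo8o8pptbl9uw2Noo94-dscseoeoeo5o8p99tbsSoo'.
Captured: group 1 = 'hd..pr1', group 2 = 'poa', group 3 = 'eoeoeo8', group 4 = 'o8pptbl9u'.

True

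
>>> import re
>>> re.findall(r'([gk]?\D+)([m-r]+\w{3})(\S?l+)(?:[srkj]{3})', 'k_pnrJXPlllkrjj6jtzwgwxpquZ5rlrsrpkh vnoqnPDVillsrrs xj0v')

[('k_pn', 'rJXP', 'lll'), ('jtzwgwxp', 'quZ5', 'rl'), ('pkh vnoq', 'nPDV', 'ill')]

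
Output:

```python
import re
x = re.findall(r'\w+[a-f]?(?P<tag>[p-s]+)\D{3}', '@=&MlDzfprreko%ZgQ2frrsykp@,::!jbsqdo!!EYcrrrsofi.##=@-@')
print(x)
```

['r', 'p', 'q', 's']

This matches one or more of a word character; then optionally a character in [a-f]; then one or more of a character in [p-s] (captured as 'tag'); then exactly 3 of a non-digit.
Matches: at [3:14] match 'MlDzfprreko', group 1 = 'r'; at [15:29] match 'ZgQ2frrsykp@,:', group 1 = 'p'; at [31:38] match 'jbsqdo!', group 1 = 'q'; at [39:49] match 'EYcrrrsofi', group 1 = 's'.
`findall` collects group 1 from each match (4 total).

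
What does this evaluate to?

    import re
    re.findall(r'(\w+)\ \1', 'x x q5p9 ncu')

['x']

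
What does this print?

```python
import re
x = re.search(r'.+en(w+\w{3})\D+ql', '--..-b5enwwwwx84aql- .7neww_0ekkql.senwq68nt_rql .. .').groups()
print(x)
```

The match spans [0:48] → '--..-b5enwwwwx84aql- .7neww_0ekkql.senwq68nt_rql'.
Captured: group 1 = 'wq68'.

('wq68',)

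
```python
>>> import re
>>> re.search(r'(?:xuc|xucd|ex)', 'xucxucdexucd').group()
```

The match spans [0:3] → 'xuc'.

'xuc'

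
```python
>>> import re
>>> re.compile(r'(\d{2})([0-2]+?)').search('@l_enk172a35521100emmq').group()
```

'172'

Pattern: exactly 2 of a digit (captured); then one or more of a character in [0-2] (lazy) (captured).
The match spans [6:9] → '172'.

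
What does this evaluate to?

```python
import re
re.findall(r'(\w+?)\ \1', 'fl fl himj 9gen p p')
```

A backreference is literal: `\1` must see the identical characters the first group matched.
Scanning left to right: at [0:5] match 'fl fl', group 1 = 'fl'; at [16:19] match 'p p', group 1 = 'p'.
Because there's exactly one group, `findall` drops the full match and keeps group 1 from each hit.

['fl', 'p']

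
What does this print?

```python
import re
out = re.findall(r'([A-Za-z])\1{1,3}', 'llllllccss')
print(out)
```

['l', 'l', 'c', 's']

A backreference is literal: `\1` must see the identical characters the first group matched.
Matches: at [0:4] match 'llll', group 1 = 'l'; at [4:6] match 'll', group 1 = 'l'; at [6:8] match 'cc', group 1 = 'c'; at [8:10] match 'ss', group 1 = 's'.
One capturing group, so `findall` returns just the captured substring from each match — 4 in all.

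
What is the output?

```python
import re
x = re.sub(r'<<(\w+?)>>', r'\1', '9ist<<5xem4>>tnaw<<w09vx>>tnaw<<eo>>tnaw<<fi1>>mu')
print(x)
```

9ist5xem4tnaww09vxtnaweotnawfi1mu

Matches: at [4:13] → '<<5xem4>>'; at [17:26] → '<<w09vx>>'; at [30:36] → '<<eo>>'; at [40:47] → '<<fi1>>'.
Each match is replaced using the text its own group 1 captured.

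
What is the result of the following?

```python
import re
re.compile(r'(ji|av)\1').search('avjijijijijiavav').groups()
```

The match spans [2:6] → 'jiji'.
Captured: group 1 = 'ji'.

('ji',)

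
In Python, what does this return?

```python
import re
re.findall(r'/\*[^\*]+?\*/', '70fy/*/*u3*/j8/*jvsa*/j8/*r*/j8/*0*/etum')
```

['/*u3*/', '/*jvsa*/', '/*r*/', '/*0*/']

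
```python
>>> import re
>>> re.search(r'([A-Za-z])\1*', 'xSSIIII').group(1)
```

'x'

The backreference `\1` re-matches whatever the first group consumed, character for character.
`search` walks the string left to right and returns the first match it finds.
The match spans [0:1] → 'x'.
Captured: group 1 = 'x'.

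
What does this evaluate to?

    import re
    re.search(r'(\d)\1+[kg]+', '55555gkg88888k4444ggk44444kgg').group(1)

The match spans [0:8] → '55555gkg'.
Captured: group 1 = '5'.

'5'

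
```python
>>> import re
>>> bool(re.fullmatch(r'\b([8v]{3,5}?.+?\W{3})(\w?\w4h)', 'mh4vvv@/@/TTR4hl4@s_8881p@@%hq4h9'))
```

Pattern: a word boundary (`\b`, zero-width); then 3 to 5 of one of [8v] (lazy), then one or more of any character (lazy), then exactly 3 of a non-word character (captured); then optionally a word character, then a word character, then the literal '4h' (captured).
`fullmatch` succeeds only if the pattern covers the string from start to end.
Here the pattern can't cover the whole string, so the call returns None, and `bool(None)` is False.

False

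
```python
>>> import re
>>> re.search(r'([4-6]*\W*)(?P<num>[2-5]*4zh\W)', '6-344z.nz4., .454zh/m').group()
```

The pattern matches zero or more of a character in [4-6], then zero or more of a non-word character (captured); then zero or more of a character in [2-5], then the literal '4zh', then a non-word character (captured as 'num').
The match spans [9:20] → '4., .454zh/'.

'4., .454zh/'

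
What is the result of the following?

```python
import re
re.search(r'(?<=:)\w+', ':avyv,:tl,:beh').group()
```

'avyv'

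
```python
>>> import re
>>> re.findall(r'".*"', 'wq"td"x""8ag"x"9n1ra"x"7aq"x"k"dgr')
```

['"td"x""8ag"x"9n1ra"x"7aq"x"k"']

No capturing groups, so `findall` returns the 1 full match string.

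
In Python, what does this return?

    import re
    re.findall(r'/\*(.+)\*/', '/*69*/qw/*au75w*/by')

['69*/qw/*au75w']

Matches: at [0:17] match '/*69*/qw/*au75w*/', group 1 = '69*/qw/*au75w'.
One capturing group, so `findall` returns just the captured substring from the one match — 1 in all.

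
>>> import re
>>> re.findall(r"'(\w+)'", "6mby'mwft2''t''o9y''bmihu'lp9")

['mwft2', 't', 'o9y', 'bmihu']

Scanning left to right: at [4:11] match "'mwft2'", group 1 = 'mwft2'; at [11:14] match "'t'", group 1 = 't'; at [14:19] match "'o9y'", group 1 = 'o9y'; at [19:26] match "'bmihu'", group 1 = 'bmihu'.
One capturing group, so `findall` returns just the captured substring from each match — 4 in all.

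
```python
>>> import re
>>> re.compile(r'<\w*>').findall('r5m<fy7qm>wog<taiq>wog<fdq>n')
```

['<fy7qm>', '<taiq>', '<fdq>']

Since nothing is captured, `findall` lists the 3 matched substrings directly.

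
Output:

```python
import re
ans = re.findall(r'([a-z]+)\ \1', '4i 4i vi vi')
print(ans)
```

['vi']

`\1` is not a pattern — it's the concrete string captured by group 1, re-applied verbatim.
Matches: at [6:11] match 'vi vi', group 1 = 'vi'.
`findall` collects group 1 from the one match (1 total).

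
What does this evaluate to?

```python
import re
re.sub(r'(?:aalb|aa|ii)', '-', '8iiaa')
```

'8--'

`sub` substitutes '-' at each match site.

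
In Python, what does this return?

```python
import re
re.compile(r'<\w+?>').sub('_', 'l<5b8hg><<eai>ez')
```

Every occurrence is swapped for '_'.

'l_<_ez'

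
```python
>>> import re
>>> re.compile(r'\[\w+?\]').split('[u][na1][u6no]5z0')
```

['', '', '', '5z0']

The string is cut at each match, leaving 4 pieces.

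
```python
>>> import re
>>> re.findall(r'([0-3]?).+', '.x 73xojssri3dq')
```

['']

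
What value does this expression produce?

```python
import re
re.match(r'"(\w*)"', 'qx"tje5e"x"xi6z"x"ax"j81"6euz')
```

None

`re.match` won't scan ahead — the pattern has to work from the very first character.
Here position 0 doesn't satisfy it, so the call returns None.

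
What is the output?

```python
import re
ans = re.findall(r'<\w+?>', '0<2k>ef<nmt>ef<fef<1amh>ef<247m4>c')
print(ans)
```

No capturing groups, so `findall` returns the 4 full match strings.

['<2k>', '<nmt>', '<1amh>', '<247m4>']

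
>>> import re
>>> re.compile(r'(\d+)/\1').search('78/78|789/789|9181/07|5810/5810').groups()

`\1` is not a pattern — it's the concrete string captured by group 1, re-applied verbatim.
`re.search` scans for the first position where the pattern succeeds.
The match spans [0:5] → '78/78'.
Captured: group 1 = '78'.

('78',)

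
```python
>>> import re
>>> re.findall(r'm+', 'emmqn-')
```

The pattern matches one or more of a literal 'm'.
Scanning left to right: at [1:3] → 'mm'.
With no groups in the pattern, `findall` gives back each whole match — 1 here.

['mm']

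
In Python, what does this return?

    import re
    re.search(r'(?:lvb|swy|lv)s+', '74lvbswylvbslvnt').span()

(2, 6)

The match spans [2:6] → 'lvbs'.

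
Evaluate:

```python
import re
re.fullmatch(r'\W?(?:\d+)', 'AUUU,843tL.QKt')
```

Pattern: optionally a non-word character; then one or more of a digit (non-capturing group).
`re.fullmatch` is like wrapping the pattern in `^…$` (in single-line mode).
Here there's no way to consume every character, so the call returns None.

None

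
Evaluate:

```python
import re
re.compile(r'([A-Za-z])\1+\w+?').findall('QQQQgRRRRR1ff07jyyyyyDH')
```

['Q', 'R', 'f', 'y']

After group 1 captures some text, `\1` only succeeds where that same text appears again.
Walking the string: at [0:5] match 'QQQQg', group 1 = 'Q'; at [5:11] match 'RRRRR1', group 1 = 'R'; at [11:14] match 'ff0', group 1 = 'f'; at [16:22] match 'yyyyyD', group 1 = 'y'.
`findall` collects group 1 from each match (4 total).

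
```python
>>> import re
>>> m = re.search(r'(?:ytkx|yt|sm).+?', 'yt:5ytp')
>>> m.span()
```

(0, 3)

The match spans [0:3] → 'yt:'.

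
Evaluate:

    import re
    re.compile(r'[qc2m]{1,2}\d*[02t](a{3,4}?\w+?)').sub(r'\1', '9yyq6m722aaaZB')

The pattern matches 1 to 2 of one of [qc2m], then zero or more of a digit, then one of [02t]; then 3 to 4 of the literal 'a' (lazy), then one or more of a word character (lazy) (captured).
Matches: at [5:13] → 'm722aaaZ'.
Each match is replaced using the text its own group 1 captured.

'9yyq6aaaZB'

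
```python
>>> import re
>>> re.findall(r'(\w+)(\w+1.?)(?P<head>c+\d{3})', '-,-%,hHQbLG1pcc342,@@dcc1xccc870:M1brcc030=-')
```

[('hHQbL', 'G1p', 'cc342'), ('dc', 'c1x', 'ccc870')]

This matches one or more of a word character (captured); then one or more of a word character, then a literal '1', then optionally any character (captured); then one or more of a literal 'c', then exactly 3 of a digit (captured as 'head').
Scanning left to right: at [5:18] match 'hHQbLG1pcc342', groups = ('hHQbL', 'G1p', 'cc342'); at [21:32] match 'dcc1xccc870', groups = ('dc', 'c1x', 'ccc870').
With 3 capturing groups, `findall` returns a 3-tuple per match.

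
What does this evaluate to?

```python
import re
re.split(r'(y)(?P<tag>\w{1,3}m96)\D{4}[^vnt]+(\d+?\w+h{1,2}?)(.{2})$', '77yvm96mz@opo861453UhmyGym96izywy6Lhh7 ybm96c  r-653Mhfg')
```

Pattern: a literal 'y' (captured); then 1 to 3 of a word character, then the literal 'm96' (captured as 'tag'); then exactly 4 of a non-digit; then one or more of any character except [vnt]; then one or more of a digit (lazy), then one or more of a word character, then 1 to 2 of the literal 'h' (lazy) (captured); then exactly 2 of any character (captured); then anchored at the end.
Matches to split on: at [2:56] → 'yvm96mz@opo861453UhmyGym96izywy6Lhh7 ybm96c  r-653Mhfg'.
Because the pattern has a capturing group, `split` also inserts each captured text between the pieces.

['77', 'y', 'vm96', '3Mh', 'fg', '']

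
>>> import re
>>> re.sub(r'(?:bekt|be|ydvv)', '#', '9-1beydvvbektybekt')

Branches in `(...|...)` are attempted left-to-right; the first branch that allows the whole pattern to succeed is taken.
`sub` substitutes '#' at each match site.

'9-1###y#'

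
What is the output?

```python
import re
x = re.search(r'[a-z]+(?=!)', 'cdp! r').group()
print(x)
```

cdp

The `(?=…)`/`(?<=…)` assertion just peeks at neighbouring text; it doesn't advance the match position.
Unlike `match`, `search` isn't anchored — it looks for the pattern anywhere in the string.
The match spans [0:3] → 'cdp'.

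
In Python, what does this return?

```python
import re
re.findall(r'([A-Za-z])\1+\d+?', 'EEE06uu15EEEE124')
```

The backreference `\1` re-matches whatever the first group consumed, character for character.
With a single group, `findall` returns only what that group captured — 3 items.

['E', 'u', 'E']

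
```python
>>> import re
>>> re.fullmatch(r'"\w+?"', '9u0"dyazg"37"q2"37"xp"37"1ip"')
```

For `fullmatch`, every character of the input must be accounted for by the pattern.
Here the string isn't matched end-to-end, so the call returns None.

None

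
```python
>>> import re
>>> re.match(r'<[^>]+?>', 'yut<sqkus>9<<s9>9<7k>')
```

None

`re.match` won't scan ahead — the pattern has to work from the very first character.
Here the pattern fails at index 0, so the call returns None.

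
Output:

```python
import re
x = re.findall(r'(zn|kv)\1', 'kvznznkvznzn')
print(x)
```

['zn', 'zn']

The backreference `\1` re-matches whatever the first group consumed, character for character.
Matches: at [2:6] match 'znzn', group 1 = 'zn'; at [8:12] match 'znzn', group 1 = 'zn'.
Because there's exactly one group, `findall` drops the full match and keeps group 1 from each hit.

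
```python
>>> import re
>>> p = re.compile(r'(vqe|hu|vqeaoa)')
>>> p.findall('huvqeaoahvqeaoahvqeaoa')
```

['hu', 'vqe', 'vqe', 'vqe']

`|` is ordered: at each position the engine commits to the first alternative that works.
Walking the string: at [0:2] match 'hu', group 1 = 'hu'; at [2:5] match 'vqe', group 1 = 'vqe'; at [9:12] match 'vqe', group 1 = 'vqe'; at [16:19] match 'vqe', group 1 = 'vqe'.
`findall` collects group 1 from each match (4 total).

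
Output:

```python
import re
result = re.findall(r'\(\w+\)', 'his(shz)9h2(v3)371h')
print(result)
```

['(shz)', '(v3)']

Scanning left to right: at [3:8] → '(shz)'; at [11:15] → '(v3)'.
Since nothing is captured, `findall` lists the 2 matched substrings directly.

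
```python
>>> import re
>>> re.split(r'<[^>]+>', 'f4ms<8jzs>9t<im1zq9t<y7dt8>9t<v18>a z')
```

Splitting on the pattern gives 4 pieces.

['f4ms', '9t', '9t', 'a z']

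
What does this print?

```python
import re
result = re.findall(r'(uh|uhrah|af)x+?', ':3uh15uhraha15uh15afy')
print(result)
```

Because there's exactly one group, `findall` drops the full match and keeps group 1 from each hit.
Nothing in the string satisfies the pattern, so the list is empty.

[]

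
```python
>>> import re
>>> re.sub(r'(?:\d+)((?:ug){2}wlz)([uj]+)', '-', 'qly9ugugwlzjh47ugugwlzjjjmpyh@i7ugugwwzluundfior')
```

'qly-h-mpyh@i7ugugwwzluundfior'

This matches one or more of a digit (non-capturing group); then the literal 'ug' repeated 2 times, then the literal 'wlz' (captured); then one or more of one of [uj] (captured).
Matches: at [3:12] → '9ugugwlzj'; at [13:25] → '47ugugwlzjjj'.
Every occurrence is swapped for '-'.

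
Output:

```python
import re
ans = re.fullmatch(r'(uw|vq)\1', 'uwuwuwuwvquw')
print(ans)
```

A backreference is literal: `\1` must see the identical characters the first group matched.
`fullmatch` succeeds only if the pattern covers the string from start to end.
Here the pattern can't cover the whole string, so the call returns None.

None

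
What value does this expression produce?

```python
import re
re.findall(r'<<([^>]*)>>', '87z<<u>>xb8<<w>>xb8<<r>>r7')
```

['u', 'w', 'r']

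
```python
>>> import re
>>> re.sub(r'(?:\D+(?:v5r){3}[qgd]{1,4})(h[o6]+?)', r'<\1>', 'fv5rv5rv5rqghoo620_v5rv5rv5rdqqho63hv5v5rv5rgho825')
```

The pattern matches one or more of a non-digit, then the literal 'v5r' repeated 3 times, then 1 to 4 of one of [qgd] (non-capturing group); then the literal 'h', then one or more of one of [o6] (lazy) (captured).
A non-greedy quantifier consumes as few characters as it can — just enough that the remainder of the pattern still matches from where it stops; whatever follows it matches normally.
Matches: at [0:14] → 'fv5rv5rv5rqgho'; at [18:33] → '_v5rv5rv5rdqqho'.
`\1` in the replacement pulls in group 1's text for each match.

'<ho>o620<ho>63hv5v5rv5rgho825'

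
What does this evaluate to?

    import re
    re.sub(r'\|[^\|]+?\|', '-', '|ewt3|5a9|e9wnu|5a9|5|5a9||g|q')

'-5a9-5a9-5a9|-q'

Matches: at [0:6] → '|ewt3|'; at [9:16] → '|e9wnu|'; at [19:22] → '|5|'; at [26:29] → '|g|'.
Every occurrence is swapped for '-'.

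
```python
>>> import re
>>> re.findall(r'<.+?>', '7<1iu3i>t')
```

Matches: at [1:8] → '<1iu3i>'.
No capturing groups, so `findall` returns the 1 full match string.

['<1iu3i>']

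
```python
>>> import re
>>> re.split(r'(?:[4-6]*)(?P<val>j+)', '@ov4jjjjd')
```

This matches zero or more of a character in [4-6] (non-capturing group); then one or more of a literal 'j' (captured as 'val').
`re.split` interleaves the captured-group text with the surrounding fragments.

['@ov', 'jjjj', 'd']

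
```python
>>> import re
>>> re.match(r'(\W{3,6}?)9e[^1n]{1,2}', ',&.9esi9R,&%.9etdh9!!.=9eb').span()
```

(0, 7)

Pattern: 3 to 6 of a non-word character (lazy) (captured); then the literal '9e', then 1 to 2 of any character except [1n].
`match` is anchored at position 0; if the pattern doesn't fit there, it returns None.
The match spans [0:7] → ',&.9esi'.
Captured: group 1 = ',&.'.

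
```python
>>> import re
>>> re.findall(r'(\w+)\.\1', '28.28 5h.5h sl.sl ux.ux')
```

['28', '5h', 'sl', 'ux']

A backreference is literal: `\1` must see the identical characters the first group matched.
Scanning left to right: at [0:5] match '28.28', group 1 = '28'; at [6:11] match '5h.5h', group 1 = '5h'; at [12:17] match 'sl.sl', group 1 = 'sl'; at [18:23] match 'ux.ux', group 1 = 'ux'.
`findall` collects group 1 from each match (4 total).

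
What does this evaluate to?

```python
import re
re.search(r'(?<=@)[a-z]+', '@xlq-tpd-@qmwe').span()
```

Lookahead/lookbehind check context without consuming it, so the matched span excludes the asserted characters.
The match spans [1:4] → 'xlq'.

(1, 4)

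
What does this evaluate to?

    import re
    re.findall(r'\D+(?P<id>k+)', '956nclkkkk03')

['k']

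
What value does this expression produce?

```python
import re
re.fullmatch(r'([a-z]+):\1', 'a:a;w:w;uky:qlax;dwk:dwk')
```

The backreference `\1` re-matches whatever the first group consumed, character for character.
For `fullmatch`, every character of the input must be accounted for by the pattern.
Here there's no way to consume every character, so the call returns None.

None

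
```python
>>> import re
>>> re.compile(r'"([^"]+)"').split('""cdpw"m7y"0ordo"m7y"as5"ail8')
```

`re.split` interleaves the captured-group text with the surrounding fragments.

['"', 'cdpw', 'm7y', '0ordo', 'm7y', 'as5', 'ail8']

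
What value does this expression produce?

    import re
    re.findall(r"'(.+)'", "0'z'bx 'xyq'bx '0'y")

["z'bx 'xyq'bx '0"]

Walking the string: at [1:18] match "'z'bx 'xyq'bx '0'", group 1 = "z'bx 'xyq'bx '0".
Because there's exactly one group, `findall` drops the full match and keeps group 1 from the one hit.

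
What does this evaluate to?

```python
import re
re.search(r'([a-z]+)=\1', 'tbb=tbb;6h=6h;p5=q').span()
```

`\1` is not a pattern — it's the concrete string captured by group 1, re-applied verbatim.
The match spans [0:7] → 'tbb=tbb'.

(0, 7)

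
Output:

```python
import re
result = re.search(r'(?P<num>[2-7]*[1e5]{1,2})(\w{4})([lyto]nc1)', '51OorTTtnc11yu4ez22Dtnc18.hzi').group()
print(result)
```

4ez22Dtnc1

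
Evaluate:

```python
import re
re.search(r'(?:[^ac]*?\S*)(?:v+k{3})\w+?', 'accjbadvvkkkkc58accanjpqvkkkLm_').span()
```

(0, 29)

This matches zero or more of any character except [ac] (lazy), then zero or more of a non-whitespace character (non-capturing group); then one or more of the literal 'v', then exactly 3 of the literal 'k' (non-capturing group); then one or more of a word character (lazy).
A non-greedy quantifier consumes as few characters as it can — just enough that the remainder of the pattern still matches from where it stops; whatever follows it matches normally.
`re.search` tries every starting position until one works.
The match spans [0:29] → 'accjbadvvkkkkc58accanjpqvkkkL'.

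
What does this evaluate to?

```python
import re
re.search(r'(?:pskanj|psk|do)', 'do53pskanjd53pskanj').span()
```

`re.search` tries every starting position until one works.
The match spans [0:2] → 'do'.

(0, 2)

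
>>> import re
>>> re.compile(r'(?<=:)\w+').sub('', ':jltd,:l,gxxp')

The positive lookaround only admits positions where the adjacent text matches; those characters stay outside the span.
Matches: at [1:5] → 'jltd'; at [7:8] → 'l'.
Every occurrence is swapped for ''.

':,:,gxxp'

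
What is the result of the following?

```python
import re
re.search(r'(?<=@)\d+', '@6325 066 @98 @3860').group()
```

'6325'

The `(?=…)`/`(?<=…)` assertion just peeks at neighbouring text; it doesn't advance the match position.
`search` walks the string left to right and returns the first match it finds.
The match spans [1:5] → '6325'.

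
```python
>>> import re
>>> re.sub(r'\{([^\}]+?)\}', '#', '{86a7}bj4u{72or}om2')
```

Every occurrence is swapped for '#'.

'#bj4u#om2'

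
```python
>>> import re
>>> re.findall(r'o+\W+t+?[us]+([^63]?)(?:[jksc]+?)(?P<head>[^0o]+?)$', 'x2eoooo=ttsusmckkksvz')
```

[('m', 'kkksvz')]

Pattern: one or more of a literal 'o'; then one or more of a non-word character, then one or more of a literal 't' (lazy), then one or more of one of [us]; then optionally any character except [63] (captured); then one or more of one of [jksc] (lazy) (non-capturing group); then one or more of any character except [0o] (lazy) (captured as 'head'); then anchored at the end.
A `+?`/`*?`/`{m,n}?` starts at its minimum and grows only as far as needed for what follows to match.
Scanning left to right: at [3:21] match 'oooo=ttsusmckkksvz', groups = ('m', 'kkksvz').
2 groups means the one result is a tuple of 2 captured strings — 1 here.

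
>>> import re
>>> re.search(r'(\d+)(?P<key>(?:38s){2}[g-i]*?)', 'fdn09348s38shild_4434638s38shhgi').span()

(17, 28)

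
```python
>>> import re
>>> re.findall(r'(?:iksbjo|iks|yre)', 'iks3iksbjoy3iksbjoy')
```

Alternation isn't longest-match — the leftmost alternative that fits at this position is chosen.
Matches: at [0:3] → 'iks'; at [4:10] → 'iksbjo'; at [12:18] → 'iksbjo'.
No capturing groups, so `findall` returns the 3 full match strings.

['iks', 'iksbjo', 'iksbjo']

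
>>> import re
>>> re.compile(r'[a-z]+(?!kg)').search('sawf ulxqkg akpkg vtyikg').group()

`(?!…)`/`(?<!…)` only lets a position through if the neighbouring text does NOT match; no characters are consumed.
The match spans [0:4] → 'sawf'.

'sawf'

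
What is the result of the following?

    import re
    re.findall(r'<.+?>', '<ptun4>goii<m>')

['<ptun4>', '<m>']

A `+?`/`*?`/`{m,n}?` starts at its minimum and grows only as far as needed for what follows to match.
Walking the string: at [0:7] → '<ptun4>'; at [11:14] → '<m>'.
Since nothing is captured, `findall` lists the 2 matched substrings directly.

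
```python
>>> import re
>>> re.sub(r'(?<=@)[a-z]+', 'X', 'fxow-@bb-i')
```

The lookaround is zero-width — it requires the adjacent text to match without consuming it, so the asserted text isn't part of the match.
Matches: at [6:8] → 'bb'.
Each match is replaced by 'X'.

'fxow-@X-i'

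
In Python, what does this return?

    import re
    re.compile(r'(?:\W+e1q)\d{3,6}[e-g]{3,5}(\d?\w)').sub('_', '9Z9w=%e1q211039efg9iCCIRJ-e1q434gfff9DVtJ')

Pattern: one or more of a non-word character, then the literal 'e1q' (non-capturing group); then 3 to 6 of a digit, then 3 to 5 of a character in [e-g]; then optionally a digit, then a word character (captured).
Matches: at [4:20] → '=%e1q211039efg9i'; at [25:38] → '-e1q434gfff9D'.
`sub` substitutes '_' at each match site.

'9Z9w_CCIRJ_VtJ'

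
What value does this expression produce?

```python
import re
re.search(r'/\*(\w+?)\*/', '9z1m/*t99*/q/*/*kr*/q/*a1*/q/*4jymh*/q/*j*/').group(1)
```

't99'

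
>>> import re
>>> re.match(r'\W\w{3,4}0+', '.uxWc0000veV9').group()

This matches a non-word character; then 3 to 4 of a word character, then one or more of a literal '0'.
`re.match` only tries the pattern at the start of the string.
The match spans [0:9] → '.uxWc0000'.

'.uxWc0000'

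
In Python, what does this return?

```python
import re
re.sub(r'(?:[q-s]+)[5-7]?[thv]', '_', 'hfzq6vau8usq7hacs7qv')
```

`sub` substitutes '_' at each match site.

'hfz_au8u_acs7_'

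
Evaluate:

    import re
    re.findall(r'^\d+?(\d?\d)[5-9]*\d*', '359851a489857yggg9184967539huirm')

['59']

A `+?`/`*?`/`{m,n}?` starts at its minimum and grows only as far as needed for what follows to match.
One capturing group, so `findall` returns just the captured substring from the one match — 1 in all.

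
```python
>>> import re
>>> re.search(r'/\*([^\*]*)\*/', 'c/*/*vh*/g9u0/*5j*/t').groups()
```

('vh',)

The match spans [3:9] → '/*vh*/'.
Captured: group 1 = 'vh'.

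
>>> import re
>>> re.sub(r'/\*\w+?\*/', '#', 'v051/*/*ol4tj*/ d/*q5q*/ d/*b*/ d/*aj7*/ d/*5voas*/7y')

'v051/*# d# d# d# d#7y'

Each match is replaced by '#'.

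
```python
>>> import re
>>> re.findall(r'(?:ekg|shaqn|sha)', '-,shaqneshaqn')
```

['shaqn', 'shaqn']

Branches in `(...|...)` are attempted left-to-right; the first branch that allows the whole pattern to succeed is taken.
No capturing groups, so `findall` returns the 2 full match strings.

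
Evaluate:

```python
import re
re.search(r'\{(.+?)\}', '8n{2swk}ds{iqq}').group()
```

'{2swk}'

With the lazy modifier that quantifier settles for the fewest repetitions that let the rest of the pattern succeed (the atoms after it are unaffected and can still be greedy).
Unlike `match`, `search` isn't anchored — it looks for the pattern anywhere in the string.
The match spans [2:8] → '{2swk}'.
Captured: group 1 = '2swk'.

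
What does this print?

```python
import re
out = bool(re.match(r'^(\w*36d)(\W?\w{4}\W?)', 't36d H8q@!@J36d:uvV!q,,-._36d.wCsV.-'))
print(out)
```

False

This matches anchored at the start of the string; then zero or more of a word character, then the literal '36d' (captured); then optionally a non-word character, then exactly 4 of a word character, then optionally a non-word character (captured).
`re.match` only tries the pattern at the start of the string.
Here position 0 doesn't satisfy it, so the call returns None, and `bool(None)` is False.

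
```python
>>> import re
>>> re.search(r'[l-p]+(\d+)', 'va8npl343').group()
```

'npl343'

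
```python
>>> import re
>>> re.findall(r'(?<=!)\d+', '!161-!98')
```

Because the assertion is zero-width, the text it checks is not consumed and won't appear in the result.
Since nothing is captured, `findall` lists the 2 matched substrings directly.

['161', '98']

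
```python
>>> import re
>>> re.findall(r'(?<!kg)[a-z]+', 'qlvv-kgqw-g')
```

['qlvv', 'kgqw', 'g']

A negative assertion filters positions out without eating any characters.
Walking the string: at [0:4] → 'qlvv'; at [5:9] → 'kgqw'; at [10:11] → 'g'.
`findall` yields the raw match text (3 of them) because the pattern has no groups.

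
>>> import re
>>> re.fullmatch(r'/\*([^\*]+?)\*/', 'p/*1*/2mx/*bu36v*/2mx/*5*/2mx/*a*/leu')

None

`re.fullmatch` requires the pattern to consume the entire string.
Here there's no way to consume every character, so the call returns None.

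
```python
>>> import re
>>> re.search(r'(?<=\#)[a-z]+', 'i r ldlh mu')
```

Lookahead/lookbehind check context without consuming it, so the matched span excludes the asserted characters.
`re.search` tries every starting position until one works.
Here the pattern never matches, so the call returns None.

None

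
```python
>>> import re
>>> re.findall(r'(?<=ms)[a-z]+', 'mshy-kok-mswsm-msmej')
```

['hy', 'wsm', 'mej']

Because the assertion is zero-width, the text it checks is not consumed and won't appear in the result.
Since nothing is captured, `findall` lists the 3 matched substrings directly.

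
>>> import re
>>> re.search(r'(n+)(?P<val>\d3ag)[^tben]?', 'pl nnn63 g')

Here no position works, so the call returns None.

None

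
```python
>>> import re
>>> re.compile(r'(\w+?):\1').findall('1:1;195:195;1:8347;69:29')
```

`\1` is not a pattern — it's the concrete string captured by group 1, re-applied verbatim.
With a single group, `findall` returns only what that group captured — 2 items.

['1', '195']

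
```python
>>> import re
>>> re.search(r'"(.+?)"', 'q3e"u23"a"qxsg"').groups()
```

('u23',)

Lazy quantifiers expand one character at a time until the remainder of the pattern can match.
Unlike `match`, `search` isn't anchored — it looks for the pattern anywhere in the string.
The match spans [3:8] → '"u23"'.
Captured: group 1 = 'u23'.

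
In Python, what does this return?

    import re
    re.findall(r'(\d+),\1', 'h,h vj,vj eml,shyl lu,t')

[]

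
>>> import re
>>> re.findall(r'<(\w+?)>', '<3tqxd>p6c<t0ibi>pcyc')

['3tqxd', 't0ibi']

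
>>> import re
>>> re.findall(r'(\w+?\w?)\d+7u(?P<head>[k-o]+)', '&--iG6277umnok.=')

The pattern matches one or more of a word character (lazy), then optionally a word character (captured); then one or more of a digit, then the literal '7u'; then one or more of a character in [k-o] (captured as 'head').
The `?` after the quantifier makes it lazy — it takes as little as possible before letting the rest of the pattern try.
Matches: at [3:14] match 'iG6277umnok', groups = ('iG', 'mnok').
Multiple groups make `findall` return tuples — one 2-tuple for the one match.

[('iG', 'mnok')]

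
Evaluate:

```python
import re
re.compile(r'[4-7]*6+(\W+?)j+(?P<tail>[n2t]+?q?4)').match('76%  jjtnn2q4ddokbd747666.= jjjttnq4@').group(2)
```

Pattern: zero or more of a character in [4-7], then one or more of a literal '6'; then one or more of a non-word character (lazy) (captured); then one or more of a literal 'j'; then one or more of one of [n2t] (lazy), then optionally the literal 'q', then a literal '4' (captured as 'tail').
`re.match` won't scan ahead — the pattern has to work from the very first character.
The match spans [0:13] → '76%  jjtnn2q4'.
Captured: group 1 = '%  ', group 2 = 'tnn2q4'.

'tnn2q4'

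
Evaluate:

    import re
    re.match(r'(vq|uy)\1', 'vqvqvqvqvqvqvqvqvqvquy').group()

'vqvq'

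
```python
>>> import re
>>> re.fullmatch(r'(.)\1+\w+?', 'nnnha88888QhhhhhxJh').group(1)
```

'n'

The backreference `\1` re-matches whatever the first group consumed, character for character.
For `fullmatch`, every character of the input must be accounted for by the pattern.
The match spans [0:19] → 'nnnha88888QhhhhhxJh'.
Captured: group 1 = 'n'.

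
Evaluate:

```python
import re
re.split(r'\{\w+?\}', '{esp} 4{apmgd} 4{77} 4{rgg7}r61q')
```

Matches to split on: at [0:5] → '{esp}'; at [7:14] → '{apmgd}'; at [16:20] → '{77}'; at [22:28] → '{rgg7}'.
Splitting on the pattern gives 5 pieces.

['', ' 4', ' 4', ' 4', 'r61q']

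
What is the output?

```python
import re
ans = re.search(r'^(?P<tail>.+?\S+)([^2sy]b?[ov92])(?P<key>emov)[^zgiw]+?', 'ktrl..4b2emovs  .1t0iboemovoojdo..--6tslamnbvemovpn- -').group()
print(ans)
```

ktrl..4b2emovs

Pattern: anchored at the start of the string; then one or more of any character (lazy), then one or more of a non-whitespace character (captured as 'tail'); then any character except [2sy], then optionally a literal 'b', then one of [ov92] (captured); then the literal 'e', then the literal 'mov' (captured as 'key'); then one or more of any character except [zgiw] (lazy).
The match spans [0:14] → 'ktrl..4b2emovs'.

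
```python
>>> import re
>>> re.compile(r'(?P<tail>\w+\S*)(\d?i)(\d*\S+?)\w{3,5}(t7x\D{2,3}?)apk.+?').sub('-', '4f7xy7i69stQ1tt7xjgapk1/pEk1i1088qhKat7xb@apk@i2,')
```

This matches one or more of a word character, then zero or more of a non-whitespace character (captured as 'tail'); then optionally a digit, then the literal 'i' (captured); then zero or more of a digit, then one or more of a non-whitespace character (lazy) (captured); then 3 to 5 of a word character; then the literal 't7x', then 2 to 3 of a non-digit (lazy) (captured); then the literal 'apk', then one or more of any character (lazy).
Lazy quantifiers expand one character at a time until the remainder of the pattern can match.
Matches: at [0:46] → '4f7xy7i69stQ1tt7xjgapk1/pEk1i1088qhKat7xb@apk@'.
Every occurrence is swapped for '-'.

'-i2,'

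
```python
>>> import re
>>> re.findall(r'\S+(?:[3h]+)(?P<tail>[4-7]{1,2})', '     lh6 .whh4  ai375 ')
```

['6', '4', '75']

Pattern: one or more of a non-whitespace character; then one or more of one of [3h] (non-capturing group); then 1 to 2 of a character in [4-7] (captured as 'tail').
Walking the string: at [5:8] match 'lh6', group 1 = '6'; at [9:14] match '.whh4', group 1 = '4'; at [16:21] match 'ai375', group 1 = '75'.
Because there's exactly one group, `findall` drops the full match and keeps group 1 from each hit.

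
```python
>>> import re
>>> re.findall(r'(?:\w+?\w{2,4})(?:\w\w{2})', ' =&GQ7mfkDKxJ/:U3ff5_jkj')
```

The pattern matches one or more of a word character (lazy), then 2 to 4 of a word character (non-capturing group); then a word character, then exactly 2 of a word character (non-capturing group).
A `+?`/`*?`/`{m,n}?` starts at its minimum and grows only as far as needed for what follows to match.
Walking the string: at [3:11] → 'GQ7mfkDK'; at [15:23] → 'U3ff5_jk'.
With no groups in the pattern, `findall` gives back each whole match — 2 here.

['GQ7mfkDK', 'U3ff5_jk']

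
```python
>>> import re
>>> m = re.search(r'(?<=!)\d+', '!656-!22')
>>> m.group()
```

'656'

The `(?=…)`/`(?<=…)` assertion just peeks at neighbouring text; it doesn't advance the match position.
Unlike `match`, `search` isn't anchored — it looks for the pattern anywhere in the string.
The match spans [1:4] → '656'.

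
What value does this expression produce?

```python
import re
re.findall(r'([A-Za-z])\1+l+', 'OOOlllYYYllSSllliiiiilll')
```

The backreference `\1` re-matches whatever the first group consumed, character for character.
Because there's exactly one group, `findall` drops the full match and keeps group 1 from each hit.

['O', 'Y', 'S', 'i']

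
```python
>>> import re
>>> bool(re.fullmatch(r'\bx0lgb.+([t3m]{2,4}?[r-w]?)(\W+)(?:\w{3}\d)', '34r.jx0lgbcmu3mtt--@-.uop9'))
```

This matches a word boundary (`\b`, zero-width); then the literal 'x0l', then the literal 'gb', then one or more of any character; then 2 to 4 of one of [t3m] (lazy), then optionally a character in [r-w] (captured); then one or more of a non-word character (captured); then exactly 3 of a word character, then a digit (non-capturing group).
`fullmatch` succeeds only if the pattern covers the string from start to end.
Here the string isn't matched end-to-end, so the call returns None, and `bool(None)` is False.

False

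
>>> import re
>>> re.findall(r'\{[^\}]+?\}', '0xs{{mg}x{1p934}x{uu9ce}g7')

['{{mg}', '{1p934}', '{uu9ce}']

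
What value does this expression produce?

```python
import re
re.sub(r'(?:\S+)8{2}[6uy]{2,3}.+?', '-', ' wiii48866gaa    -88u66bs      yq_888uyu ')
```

' -aa    -s      -'

The `?` after the quantifier makes it lazy — it takes as little as possible before letting the rest of the pattern try.
Each match is replaced by '-'.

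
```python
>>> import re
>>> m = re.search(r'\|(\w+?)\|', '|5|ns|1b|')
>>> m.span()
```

`search` walks the string left to right and returns the first match it finds.
The match spans [0:3] → '|5|'.
Captured: group 1 = '5'.

(0, 3)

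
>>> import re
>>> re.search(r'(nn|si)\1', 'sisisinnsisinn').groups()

('si',)

`\1` is not a pattern — it's the concrete string captured by group 1, re-applied verbatim.
`search` walks the string left to right and returns the first match it finds.
The match spans [0:4] → 'sisi'.
Captured: group 1 = 'si'.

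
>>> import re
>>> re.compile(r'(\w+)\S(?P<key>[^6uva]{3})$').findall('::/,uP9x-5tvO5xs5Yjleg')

The pattern matches one or more of a word character (captured); then a non-whitespace character; then exactly 3 of any character except [6uva] (captured as 'key'); then anchored at the end.
Scanning left to right: at [9:22] match '5tvO5xs5Yjleg', groups = ('5tvO5xs5Y', 'leg').
Multiple groups make `findall` return tuples — one 2-tuple for the one match.

[('5tvO5xs5Y', 'leg')]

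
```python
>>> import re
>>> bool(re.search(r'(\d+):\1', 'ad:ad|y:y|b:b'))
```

False

The backreference `\1` re-matches whatever the first group consumed, character for character.
`re.search` scans for the first position where the pattern succeeds.
Here the pattern never matches, so the call returns None, and `bool(None)` is False.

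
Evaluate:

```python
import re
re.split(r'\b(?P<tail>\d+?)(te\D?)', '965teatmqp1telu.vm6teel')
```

['', '965', 'tea', 'tmqp1telu.vm6teel']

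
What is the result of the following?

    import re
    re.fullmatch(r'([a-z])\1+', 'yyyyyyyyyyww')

None

The backreference `\1` re-matches whatever the first group consumed, character for character.
`fullmatch` succeeds only if the pattern covers the string from start to end.
Here there's no way to consume every character, so the call returns None.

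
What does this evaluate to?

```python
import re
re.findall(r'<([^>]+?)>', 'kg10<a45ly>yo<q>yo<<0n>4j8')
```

['a45ly', 'q', '<0n']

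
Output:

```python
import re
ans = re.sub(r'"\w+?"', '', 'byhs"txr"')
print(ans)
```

Matches: at [4:9] → '"txr"'.
`sub` substitutes '' at each match site.

byhs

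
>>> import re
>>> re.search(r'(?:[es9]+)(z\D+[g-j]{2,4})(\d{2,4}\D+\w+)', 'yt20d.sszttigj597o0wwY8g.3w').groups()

This matches one or more of one of [es9] (non-capturing group); then the literal 'z', then one or more of a non-digit, then 2 to 4 of a character in [g-j] (captured); then 2 to 4 of a digit, then one or more of a non-digit, then one or more of a word character (captured).
`search` walks the string left to right and returns the first match it finds.
The match spans [6:24] → 'sszttigj597o0wwY8g'.
Captured: group 1 = 'zttigj', group 2 = '597o0wwY8g'.

('zttigj', '597o0wwY8g')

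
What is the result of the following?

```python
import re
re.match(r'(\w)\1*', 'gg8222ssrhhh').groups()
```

('g',)

The match spans [0:2] → 'gg'.
Captured: group 1 = 'g'.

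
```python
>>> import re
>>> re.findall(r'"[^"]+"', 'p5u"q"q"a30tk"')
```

['"q"', '"a30tk"']

Since nothing is captured, `findall` lists the 2 matched substrings directly.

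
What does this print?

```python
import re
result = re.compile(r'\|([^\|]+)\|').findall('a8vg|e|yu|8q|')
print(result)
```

One capturing group, so `findall` returns just the captured substring from each match — 2 in all.

['e', '8q']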